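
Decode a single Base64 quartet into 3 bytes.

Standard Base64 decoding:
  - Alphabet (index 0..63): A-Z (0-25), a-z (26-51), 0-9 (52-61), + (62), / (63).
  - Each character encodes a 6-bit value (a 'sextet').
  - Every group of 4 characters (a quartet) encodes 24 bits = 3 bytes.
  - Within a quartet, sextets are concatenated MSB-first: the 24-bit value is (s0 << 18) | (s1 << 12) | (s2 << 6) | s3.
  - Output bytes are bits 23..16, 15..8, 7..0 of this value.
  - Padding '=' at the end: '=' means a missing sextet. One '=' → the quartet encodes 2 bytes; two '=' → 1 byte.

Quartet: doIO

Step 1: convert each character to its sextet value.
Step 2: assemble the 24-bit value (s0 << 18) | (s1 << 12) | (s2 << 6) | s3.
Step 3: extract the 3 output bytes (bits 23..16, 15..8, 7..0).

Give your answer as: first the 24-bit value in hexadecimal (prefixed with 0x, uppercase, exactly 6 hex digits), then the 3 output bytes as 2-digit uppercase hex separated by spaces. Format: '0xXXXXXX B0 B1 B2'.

Sextets: d=29, o=40, I=8, O=14
24-bit: (29<<18) | (40<<12) | (8<<6) | 14
      = 0x740000 | 0x028000 | 0x000200 | 0x00000E
      = 0x76820E
Bytes: (v>>16)&0xFF=76, (v>>8)&0xFF=82, v&0xFF=0E

Answer: 0x76820E 76 82 0E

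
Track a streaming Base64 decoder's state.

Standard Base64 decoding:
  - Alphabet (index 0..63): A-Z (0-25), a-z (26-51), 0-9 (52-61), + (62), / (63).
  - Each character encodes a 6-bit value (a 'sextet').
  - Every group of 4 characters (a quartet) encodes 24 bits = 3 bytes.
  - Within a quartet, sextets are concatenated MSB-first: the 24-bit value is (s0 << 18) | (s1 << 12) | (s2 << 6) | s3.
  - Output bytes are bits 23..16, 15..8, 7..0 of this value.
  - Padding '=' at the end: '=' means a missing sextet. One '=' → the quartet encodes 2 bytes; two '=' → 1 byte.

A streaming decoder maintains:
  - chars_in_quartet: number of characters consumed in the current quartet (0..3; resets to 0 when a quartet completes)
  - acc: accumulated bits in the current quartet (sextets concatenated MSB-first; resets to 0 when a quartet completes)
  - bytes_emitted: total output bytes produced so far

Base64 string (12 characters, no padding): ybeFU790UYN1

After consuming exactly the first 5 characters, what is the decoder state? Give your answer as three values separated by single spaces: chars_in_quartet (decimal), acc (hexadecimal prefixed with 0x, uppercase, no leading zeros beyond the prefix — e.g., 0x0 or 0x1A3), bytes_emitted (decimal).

After char 0 ('y'=50): chars_in_quartet=1 acc=0x32 bytes_emitted=0
After char 1 ('b'=27): chars_in_quartet=2 acc=0xC9B bytes_emitted=0
After char 2 ('e'=30): chars_in_quartet=3 acc=0x326DE bytes_emitted=0
After char 3 ('F'=5): chars_in_quartet=4 acc=0xC9B785 -> emit C9 B7 85, reset; bytes_emitted=3
After char 4 ('U'=20): chars_in_quartet=1 acc=0x14 bytes_emitted=3

Answer: 1 0x14 3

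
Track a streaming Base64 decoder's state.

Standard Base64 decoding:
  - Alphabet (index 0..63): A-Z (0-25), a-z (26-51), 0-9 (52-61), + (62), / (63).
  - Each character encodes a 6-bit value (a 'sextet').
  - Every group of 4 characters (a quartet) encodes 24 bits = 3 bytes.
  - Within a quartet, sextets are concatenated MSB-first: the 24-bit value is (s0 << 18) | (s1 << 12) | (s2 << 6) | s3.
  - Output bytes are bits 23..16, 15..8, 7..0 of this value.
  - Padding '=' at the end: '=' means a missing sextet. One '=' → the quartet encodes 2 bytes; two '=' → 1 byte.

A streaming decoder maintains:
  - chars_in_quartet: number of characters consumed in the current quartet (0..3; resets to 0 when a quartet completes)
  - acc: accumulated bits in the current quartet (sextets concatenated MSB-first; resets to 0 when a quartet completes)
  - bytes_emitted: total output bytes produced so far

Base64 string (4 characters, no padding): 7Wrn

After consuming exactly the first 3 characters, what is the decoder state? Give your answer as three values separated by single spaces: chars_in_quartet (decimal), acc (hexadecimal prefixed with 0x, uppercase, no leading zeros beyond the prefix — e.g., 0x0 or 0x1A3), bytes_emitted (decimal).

After char 0 ('7'=59): chars_in_quartet=1 acc=0x3B bytes_emitted=0
After char 1 ('W'=22): chars_in_quartet=2 acc=0xED6 bytes_emitted=0
After char 2 ('r'=43): chars_in_quartet=3 acc=0x3B5AB bytes_emitted=0

Answer: 3 0x3B5AB 0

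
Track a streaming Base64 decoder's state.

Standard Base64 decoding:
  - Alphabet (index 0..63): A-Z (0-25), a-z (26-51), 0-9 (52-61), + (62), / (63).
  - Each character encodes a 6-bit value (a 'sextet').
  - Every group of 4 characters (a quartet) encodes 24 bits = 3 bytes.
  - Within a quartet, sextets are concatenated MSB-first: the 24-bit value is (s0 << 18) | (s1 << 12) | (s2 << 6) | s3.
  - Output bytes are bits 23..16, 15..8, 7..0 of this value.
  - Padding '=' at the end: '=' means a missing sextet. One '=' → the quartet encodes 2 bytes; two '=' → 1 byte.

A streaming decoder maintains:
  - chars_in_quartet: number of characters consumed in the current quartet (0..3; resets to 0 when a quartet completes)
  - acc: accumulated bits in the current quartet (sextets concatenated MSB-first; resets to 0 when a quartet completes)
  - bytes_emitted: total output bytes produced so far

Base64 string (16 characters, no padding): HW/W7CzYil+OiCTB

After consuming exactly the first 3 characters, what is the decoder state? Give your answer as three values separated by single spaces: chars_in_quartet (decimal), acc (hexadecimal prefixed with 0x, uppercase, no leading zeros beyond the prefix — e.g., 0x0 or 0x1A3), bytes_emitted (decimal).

Answer: 3 0x75BF 0

Derivation:
After char 0 ('H'=7): chars_in_quartet=1 acc=0x7 bytes_emitted=0
After char 1 ('W'=22): chars_in_quartet=2 acc=0x1D6 bytes_emitted=0
After char 2 ('/'=63): chars_in_quartet=3 acc=0x75BF bytes_emitted=0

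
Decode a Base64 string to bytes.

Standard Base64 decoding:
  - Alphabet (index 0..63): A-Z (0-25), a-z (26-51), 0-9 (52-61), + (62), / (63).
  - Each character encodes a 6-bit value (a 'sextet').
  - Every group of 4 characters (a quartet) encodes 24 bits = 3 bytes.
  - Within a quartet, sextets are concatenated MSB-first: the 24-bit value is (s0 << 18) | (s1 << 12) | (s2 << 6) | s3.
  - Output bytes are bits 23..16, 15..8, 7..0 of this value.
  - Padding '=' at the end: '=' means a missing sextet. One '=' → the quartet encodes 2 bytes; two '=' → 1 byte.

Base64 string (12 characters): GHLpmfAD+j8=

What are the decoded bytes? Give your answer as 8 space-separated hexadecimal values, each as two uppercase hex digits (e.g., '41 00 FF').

After char 0 ('G'=6): chars_in_quartet=1 acc=0x6 bytes_emitted=0
After char 1 ('H'=7): chars_in_quartet=2 acc=0x187 bytes_emitted=0
After char 2 ('L'=11): chars_in_quartet=3 acc=0x61CB bytes_emitted=0
After char 3 ('p'=41): chars_in_quartet=4 acc=0x1872E9 -> emit 18 72 E9, reset; bytes_emitted=3
After char 4 ('m'=38): chars_in_quartet=1 acc=0x26 bytes_emitted=3
After char 5 ('f'=31): chars_in_quartet=2 acc=0x99F bytes_emitted=3
After char 6 ('A'=0): chars_in_quartet=3 acc=0x267C0 bytes_emitted=3
After char 7 ('D'=3): chars_in_quartet=4 acc=0x99F003 -> emit 99 F0 03, reset; bytes_emitted=6
After char 8 ('+'=62): chars_in_quartet=1 acc=0x3E bytes_emitted=6
After char 9 ('j'=35): chars_in_quartet=2 acc=0xFA3 bytes_emitted=6
After char 10 ('8'=60): chars_in_quartet=3 acc=0x3E8FC bytes_emitted=6
Padding '=': partial quartet acc=0x3E8FC -> emit FA 3F; bytes_emitted=8

Answer: 18 72 E9 99 F0 03 FA 3F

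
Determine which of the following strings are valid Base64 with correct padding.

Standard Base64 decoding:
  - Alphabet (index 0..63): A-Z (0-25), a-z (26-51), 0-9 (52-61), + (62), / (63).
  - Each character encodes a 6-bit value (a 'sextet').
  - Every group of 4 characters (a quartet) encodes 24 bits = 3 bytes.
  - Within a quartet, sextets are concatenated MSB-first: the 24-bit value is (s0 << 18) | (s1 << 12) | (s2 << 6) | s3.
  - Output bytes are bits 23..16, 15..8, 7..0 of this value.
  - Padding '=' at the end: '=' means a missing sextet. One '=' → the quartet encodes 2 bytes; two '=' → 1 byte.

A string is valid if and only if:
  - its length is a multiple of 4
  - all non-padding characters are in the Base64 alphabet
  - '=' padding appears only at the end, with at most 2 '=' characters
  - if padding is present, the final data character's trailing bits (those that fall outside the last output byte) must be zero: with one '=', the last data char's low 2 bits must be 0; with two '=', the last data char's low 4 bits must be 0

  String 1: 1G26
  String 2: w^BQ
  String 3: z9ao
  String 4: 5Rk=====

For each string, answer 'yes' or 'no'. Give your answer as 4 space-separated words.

String 1: '1G26' → valid
String 2: 'w^BQ' → invalid (bad char(s): ['^'])
String 3: 'z9ao' → valid
String 4: '5Rk=====' → invalid (5 pad chars (max 2))

Answer: yes no yes no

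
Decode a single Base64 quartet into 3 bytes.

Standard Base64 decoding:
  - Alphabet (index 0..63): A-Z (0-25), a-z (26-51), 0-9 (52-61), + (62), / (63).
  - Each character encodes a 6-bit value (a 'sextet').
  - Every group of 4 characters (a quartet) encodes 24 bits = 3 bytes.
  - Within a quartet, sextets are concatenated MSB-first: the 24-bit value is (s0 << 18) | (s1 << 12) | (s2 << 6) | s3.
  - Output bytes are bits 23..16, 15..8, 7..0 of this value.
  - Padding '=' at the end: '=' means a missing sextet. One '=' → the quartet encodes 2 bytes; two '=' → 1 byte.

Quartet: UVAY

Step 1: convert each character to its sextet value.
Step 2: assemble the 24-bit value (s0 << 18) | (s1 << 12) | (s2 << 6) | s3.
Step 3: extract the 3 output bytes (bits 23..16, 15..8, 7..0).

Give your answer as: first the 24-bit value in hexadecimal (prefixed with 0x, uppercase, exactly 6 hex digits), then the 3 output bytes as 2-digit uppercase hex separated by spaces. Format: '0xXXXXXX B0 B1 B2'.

Sextets: U=20, V=21, A=0, Y=24
24-bit: (20<<18) | (21<<12) | (0<<6) | 24
      = 0x500000 | 0x015000 | 0x000000 | 0x000018
      = 0x515018
Bytes: (v>>16)&0xFF=51, (v>>8)&0xFF=50, v&0xFF=18

Answer: 0x515018 51 50 18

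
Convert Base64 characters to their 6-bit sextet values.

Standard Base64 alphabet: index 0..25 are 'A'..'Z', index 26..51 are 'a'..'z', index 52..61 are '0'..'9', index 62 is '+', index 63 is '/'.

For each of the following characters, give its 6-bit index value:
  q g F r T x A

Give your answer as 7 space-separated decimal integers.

Answer: 42 32 5 43 19 49 0

Derivation:
'q': a..z range, 26 + ord('q') − ord('a') = 42
'g': a..z range, 26 + ord('g') − ord('a') = 32
'F': A..Z range, ord('F') − ord('A') = 5
'r': a..z range, 26 + ord('r') − ord('a') = 43
'T': A..Z range, ord('T') − ord('A') = 19
'x': a..z range, 26 + ord('x') − ord('a') = 49
'A': A..Z range, ord('A') − ord('A') = 0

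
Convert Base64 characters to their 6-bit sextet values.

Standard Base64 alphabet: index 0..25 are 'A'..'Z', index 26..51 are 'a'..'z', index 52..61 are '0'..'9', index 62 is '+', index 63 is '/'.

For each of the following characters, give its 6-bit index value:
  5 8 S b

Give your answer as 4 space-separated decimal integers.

Answer: 57 60 18 27

Derivation:
'5': 0..9 range, 52 + ord('5') − ord('0') = 57
'8': 0..9 range, 52 + ord('8') − ord('0') = 60
'S': A..Z range, ord('S') − ord('A') = 18
'b': a..z range, 26 + ord('b') − ord('a') = 27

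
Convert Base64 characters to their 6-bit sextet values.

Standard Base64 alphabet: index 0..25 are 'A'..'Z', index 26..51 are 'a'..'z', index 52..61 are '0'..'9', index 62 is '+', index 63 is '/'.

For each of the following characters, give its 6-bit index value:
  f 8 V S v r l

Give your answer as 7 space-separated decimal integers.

'f': a..z range, 26 + ord('f') − ord('a') = 31
'8': 0..9 range, 52 + ord('8') − ord('0') = 60
'V': A..Z range, ord('V') − ord('A') = 21
'S': A..Z range, ord('S') − ord('A') = 18
'v': a..z range, 26 + ord('v') − ord('a') = 47
'r': a..z range, 26 + ord('r') − ord('a') = 43
'l': a..z range, 26 + ord('l') − ord('a') = 37

Answer: 31 60 21 18 47 43 37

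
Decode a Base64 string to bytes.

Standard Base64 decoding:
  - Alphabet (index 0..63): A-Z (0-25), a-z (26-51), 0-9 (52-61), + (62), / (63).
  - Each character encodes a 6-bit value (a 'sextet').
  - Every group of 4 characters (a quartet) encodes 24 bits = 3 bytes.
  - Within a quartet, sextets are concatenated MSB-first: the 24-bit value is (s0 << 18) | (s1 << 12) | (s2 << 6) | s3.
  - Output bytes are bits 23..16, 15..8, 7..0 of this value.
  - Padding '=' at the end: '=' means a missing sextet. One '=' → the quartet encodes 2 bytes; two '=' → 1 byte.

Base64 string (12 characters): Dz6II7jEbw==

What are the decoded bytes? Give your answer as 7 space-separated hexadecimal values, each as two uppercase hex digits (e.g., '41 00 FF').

Answer: 0F 3E 88 23 B8 C4 6F

Derivation:
After char 0 ('D'=3): chars_in_quartet=1 acc=0x3 bytes_emitted=0
After char 1 ('z'=51): chars_in_quartet=2 acc=0xF3 bytes_emitted=0
After char 2 ('6'=58): chars_in_quartet=3 acc=0x3CFA bytes_emitted=0
After char 3 ('I'=8): chars_in_quartet=4 acc=0xF3E88 -> emit 0F 3E 88, reset; bytes_emitted=3
After char 4 ('I'=8): chars_in_quartet=1 acc=0x8 bytes_emitted=3
After char 5 ('7'=59): chars_in_quartet=2 acc=0x23B bytes_emitted=3
After char 6 ('j'=35): chars_in_quartet=3 acc=0x8EE3 bytes_emitted=3
After char 7 ('E'=4): chars_in_quartet=4 acc=0x23B8C4 -> emit 23 B8 C4, reset; bytes_emitted=6
After char 8 ('b'=27): chars_in_quartet=1 acc=0x1B bytes_emitted=6
After char 9 ('w'=48): chars_in_quartet=2 acc=0x6F0 bytes_emitted=6
Padding '==': partial quartet acc=0x6F0 -> emit 6F; bytes_emitted=7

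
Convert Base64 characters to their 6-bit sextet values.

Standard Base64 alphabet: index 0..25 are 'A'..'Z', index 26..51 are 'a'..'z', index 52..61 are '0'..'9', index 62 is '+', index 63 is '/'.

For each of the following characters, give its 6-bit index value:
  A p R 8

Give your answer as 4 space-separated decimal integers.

Answer: 0 41 17 60

Derivation:
'A': A..Z range, ord('A') − ord('A') = 0
'p': a..z range, 26 + ord('p') − ord('a') = 41
'R': A..Z range, ord('R') − ord('A') = 17
'8': 0..9 range, 52 + ord('8') − ord('0') = 60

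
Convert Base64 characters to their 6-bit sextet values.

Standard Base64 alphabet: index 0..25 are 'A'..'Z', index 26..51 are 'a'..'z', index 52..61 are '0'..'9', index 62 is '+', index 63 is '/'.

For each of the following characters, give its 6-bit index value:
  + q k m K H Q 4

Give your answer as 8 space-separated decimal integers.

Answer: 62 42 36 38 10 7 16 56

Derivation:
'+': index 62
'q': a..z range, 26 + ord('q') − ord('a') = 42
'k': a..z range, 26 + ord('k') − ord('a') = 36
'm': a..z range, 26 + ord('m') − ord('a') = 38
'K': A..Z range, ord('K') − ord('A') = 10
'H': A..Z range, ord('H') − ord('A') = 7
'Q': A..Z range, ord('Q') − ord('A') = 16
'4': 0..9 range, 52 + ord('4') − ord('0') = 56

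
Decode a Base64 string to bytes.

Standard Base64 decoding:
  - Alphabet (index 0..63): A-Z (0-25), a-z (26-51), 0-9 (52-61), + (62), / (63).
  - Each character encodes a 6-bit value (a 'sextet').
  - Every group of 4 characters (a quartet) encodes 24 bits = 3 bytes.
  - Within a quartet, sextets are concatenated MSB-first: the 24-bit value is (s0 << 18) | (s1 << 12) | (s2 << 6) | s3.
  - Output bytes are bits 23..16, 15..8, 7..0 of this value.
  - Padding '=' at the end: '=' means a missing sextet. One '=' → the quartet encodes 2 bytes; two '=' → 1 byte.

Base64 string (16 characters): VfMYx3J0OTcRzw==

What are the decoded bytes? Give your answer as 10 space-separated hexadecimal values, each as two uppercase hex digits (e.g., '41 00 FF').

After char 0 ('V'=21): chars_in_quartet=1 acc=0x15 bytes_emitted=0
After char 1 ('f'=31): chars_in_quartet=2 acc=0x55F bytes_emitted=0
After char 2 ('M'=12): chars_in_quartet=3 acc=0x157CC bytes_emitted=0
After char 3 ('Y'=24): chars_in_quartet=4 acc=0x55F318 -> emit 55 F3 18, reset; bytes_emitted=3
After char 4 ('x'=49): chars_in_quartet=1 acc=0x31 bytes_emitted=3
After char 5 ('3'=55): chars_in_quartet=2 acc=0xC77 bytes_emitted=3
After char 6 ('J'=9): chars_in_quartet=3 acc=0x31DC9 bytes_emitted=3
After char 7 ('0'=52): chars_in_quartet=4 acc=0xC77274 -> emit C7 72 74, reset; bytes_emitted=6
After char 8 ('O'=14): chars_in_quartet=1 acc=0xE bytes_emitted=6
After char 9 ('T'=19): chars_in_quartet=2 acc=0x393 bytes_emitted=6
After char 10 ('c'=28): chars_in_quartet=3 acc=0xE4DC bytes_emitted=6
After char 11 ('R'=17): chars_in_quartet=4 acc=0x393711 -> emit 39 37 11, reset; bytes_emitted=9
After char 12 ('z'=51): chars_in_quartet=1 acc=0x33 bytes_emitted=9
After char 13 ('w'=48): chars_in_quartet=2 acc=0xCF0 bytes_emitted=9
Padding '==': partial quartet acc=0xCF0 -> emit CF; bytes_emitted=10

Answer: 55 F3 18 C7 72 74 39 37 11 CF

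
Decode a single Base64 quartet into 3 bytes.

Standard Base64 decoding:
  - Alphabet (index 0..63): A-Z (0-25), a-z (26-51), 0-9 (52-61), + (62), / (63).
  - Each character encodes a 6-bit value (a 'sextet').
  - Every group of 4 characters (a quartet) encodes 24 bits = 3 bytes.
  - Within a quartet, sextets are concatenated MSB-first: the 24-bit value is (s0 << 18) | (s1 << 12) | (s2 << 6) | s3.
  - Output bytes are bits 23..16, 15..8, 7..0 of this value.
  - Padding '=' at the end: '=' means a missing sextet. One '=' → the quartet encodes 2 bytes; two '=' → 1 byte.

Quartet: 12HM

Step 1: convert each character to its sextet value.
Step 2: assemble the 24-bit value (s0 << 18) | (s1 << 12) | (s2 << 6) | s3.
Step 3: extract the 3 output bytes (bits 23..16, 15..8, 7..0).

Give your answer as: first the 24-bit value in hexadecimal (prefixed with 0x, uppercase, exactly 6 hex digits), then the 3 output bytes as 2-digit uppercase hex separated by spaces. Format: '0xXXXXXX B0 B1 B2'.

Answer: 0xD761CC D7 61 CC

Derivation:
Sextets: 1=53, 2=54, H=7, M=12
24-bit: (53<<18) | (54<<12) | (7<<6) | 12
      = 0xD40000 | 0x036000 | 0x0001C0 | 0x00000C
      = 0xD761CC
Bytes: (v>>16)&0xFF=D7, (v>>8)&0xFF=61, v&0xFF=CC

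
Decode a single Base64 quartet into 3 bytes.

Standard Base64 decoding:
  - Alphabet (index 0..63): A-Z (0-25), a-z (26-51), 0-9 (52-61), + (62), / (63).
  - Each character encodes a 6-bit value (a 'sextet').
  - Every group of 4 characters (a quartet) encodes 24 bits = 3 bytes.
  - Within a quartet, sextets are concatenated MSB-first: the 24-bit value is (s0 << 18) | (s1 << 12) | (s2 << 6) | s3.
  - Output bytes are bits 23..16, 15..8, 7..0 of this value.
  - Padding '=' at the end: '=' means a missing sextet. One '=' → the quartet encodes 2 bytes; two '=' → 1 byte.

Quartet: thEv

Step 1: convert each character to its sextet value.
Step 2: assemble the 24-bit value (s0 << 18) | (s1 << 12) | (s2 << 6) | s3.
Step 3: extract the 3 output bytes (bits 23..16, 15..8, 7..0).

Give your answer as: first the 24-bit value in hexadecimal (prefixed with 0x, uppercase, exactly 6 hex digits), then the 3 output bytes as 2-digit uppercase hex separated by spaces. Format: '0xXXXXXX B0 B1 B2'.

Answer: 0xB6112F B6 11 2F

Derivation:
Sextets: t=45, h=33, E=4, v=47
24-bit: (45<<18) | (33<<12) | (4<<6) | 47
      = 0xB40000 | 0x021000 | 0x000100 | 0x00002F
      = 0xB6112F
Bytes: (v>>16)&0xFF=B6, (v>>8)&0xFF=11, v&0xFF=2F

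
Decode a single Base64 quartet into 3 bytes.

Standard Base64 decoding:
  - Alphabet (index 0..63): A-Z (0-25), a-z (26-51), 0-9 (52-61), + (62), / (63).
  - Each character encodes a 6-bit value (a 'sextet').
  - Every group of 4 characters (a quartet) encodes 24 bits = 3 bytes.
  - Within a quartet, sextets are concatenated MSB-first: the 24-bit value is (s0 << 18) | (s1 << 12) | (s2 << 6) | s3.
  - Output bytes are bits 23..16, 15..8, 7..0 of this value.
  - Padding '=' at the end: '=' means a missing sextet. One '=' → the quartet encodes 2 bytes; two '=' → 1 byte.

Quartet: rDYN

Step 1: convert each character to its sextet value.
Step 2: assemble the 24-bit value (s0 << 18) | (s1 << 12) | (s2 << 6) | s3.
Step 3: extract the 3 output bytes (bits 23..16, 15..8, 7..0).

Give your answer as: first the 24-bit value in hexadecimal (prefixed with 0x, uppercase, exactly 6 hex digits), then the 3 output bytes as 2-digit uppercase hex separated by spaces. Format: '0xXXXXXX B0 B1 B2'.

Sextets: r=43, D=3, Y=24, N=13
24-bit: (43<<18) | (3<<12) | (24<<6) | 13
      = 0xAC0000 | 0x003000 | 0x000600 | 0x00000D
      = 0xAC360D
Bytes: (v>>16)&0xFF=AC, (v>>8)&0xFF=36, v&0xFF=0D

Answer: 0xAC360D AC 36 0D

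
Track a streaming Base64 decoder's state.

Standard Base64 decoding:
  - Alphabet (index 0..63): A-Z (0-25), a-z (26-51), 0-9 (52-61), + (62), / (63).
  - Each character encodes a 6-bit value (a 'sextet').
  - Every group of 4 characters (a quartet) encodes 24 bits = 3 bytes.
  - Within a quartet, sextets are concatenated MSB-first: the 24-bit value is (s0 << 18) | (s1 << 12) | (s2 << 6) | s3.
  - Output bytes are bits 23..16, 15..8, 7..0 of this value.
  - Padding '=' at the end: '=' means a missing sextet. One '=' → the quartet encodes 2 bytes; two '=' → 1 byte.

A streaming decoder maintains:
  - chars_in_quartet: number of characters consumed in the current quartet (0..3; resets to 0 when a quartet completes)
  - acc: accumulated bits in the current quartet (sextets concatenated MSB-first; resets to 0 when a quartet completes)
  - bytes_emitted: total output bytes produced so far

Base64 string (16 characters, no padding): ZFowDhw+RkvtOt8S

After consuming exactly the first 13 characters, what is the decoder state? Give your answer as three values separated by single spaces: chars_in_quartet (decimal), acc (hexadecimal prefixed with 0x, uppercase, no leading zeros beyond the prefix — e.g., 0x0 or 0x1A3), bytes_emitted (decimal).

After char 0 ('Z'=25): chars_in_quartet=1 acc=0x19 bytes_emitted=0
After char 1 ('F'=5): chars_in_quartet=2 acc=0x645 bytes_emitted=0
After char 2 ('o'=40): chars_in_quartet=3 acc=0x19168 bytes_emitted=0
After char 3 ('w'=48): chars_in_quartet=4 acc=0x645A30 -> emit 64 5A 30, reset; bytes_emitted=3
After char 4 ('D'=3): chars_in_quartet=1 acc=0x3 bytes_emitted=3
After char 5 ('h'=33): chars_in_quartet=2 acc=0xE1 bytes_emitted=3
After char 6 ('w'=48): chars_in_quartet=3 acc=0x3870 bytes_emitted=3
After char 7 ('+'=62): chars_in_quartet=4 acc=0xE1C3E -> emit 0E 1C 3E, reset; bytes_emitted=6
After char 8 ('R'=17): chars_in_quartet=1 acc=0x11 bytes_emitted=6
After char 9 ('k'=36): chars_in_quartet=2 acc=0x464 bytes_emitted=6
After char 10 ('v'=47): chars_in_quartet=3 acc=0x1192F bytes_emitted=6
After char 11 ('t'=45): chars_in_quartet=4 acc=0x464BED -> emit 46 4B ED, reset; bytes_emitted=9
After char 12 ('O'=14): chars_in_quartet=1 acc=0xE bytes_emitted=9

Answer: 1 0xE 9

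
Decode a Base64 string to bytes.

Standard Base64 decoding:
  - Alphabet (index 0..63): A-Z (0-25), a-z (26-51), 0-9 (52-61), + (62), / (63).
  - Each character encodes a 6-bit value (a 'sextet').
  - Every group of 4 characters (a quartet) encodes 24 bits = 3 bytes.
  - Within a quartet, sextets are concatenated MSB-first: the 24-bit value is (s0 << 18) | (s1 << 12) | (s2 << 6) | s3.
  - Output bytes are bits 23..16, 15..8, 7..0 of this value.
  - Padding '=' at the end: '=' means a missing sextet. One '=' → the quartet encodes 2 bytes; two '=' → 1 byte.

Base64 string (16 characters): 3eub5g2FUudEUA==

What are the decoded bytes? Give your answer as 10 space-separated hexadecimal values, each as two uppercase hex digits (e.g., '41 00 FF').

Answer: DD EB 9B E6 0D 85 52 E7 44 50

Derivation:
After char 0 ('3'=55): chars_in_quartet=1 acc=0x37 bytes_emitted=0
After char 1 ('e'=30): chars_in_quartet=2 acc=0xDDE bytes_emitted=0
After char 2 ('u'=46): chars_in_quartet=3 acc=0x377AE bytes_emitted=0
After char 3 ('b'=27): chars_in_quartet=4 acc=0xDDEB9B -> emit DD EB 9B, reset; bytes_emitted=3
After char 4 ('5'=57): chars_in_quartet=1 acc=0x39 bytes_emitted=3
After char 5 ('g'=32): chars_in_quartet=2 acc=0xE60 bytes_emitted=3
After char 6 ('2'=54): chars_in_quartet=3 acc=0x39836 bytes_emitted=3
After char 7 ('F'=5): chars_in_quartet=4 acc=0xE60D85 -> emit E6 0D 85, reset; bytes_emitted=6
After char 8 ('U'=20): chars_in_quartet=1 acc=0x14 bytes_emitted=6
After char 9 ('u'=46): chars_in_quartet=2 acc=0x52E bytes_emitted=6
After char 10 ('d'=29): chars_in_quartet=3 acc=0x14B9D bytes_emitted=6
After char 11 ('E'=4): chars_in_quartet=4 acc=0x52E744 -> emit 52 E7 44, reset; bytes_emitted=9
After char 12 ('U'=20): chars_in_quartet=1 acc=0x14 bytes_emitted=9
After char 13 ('A'=0): chars_in_quartet=2 acc=0x500 bytes_emitted=9
Padding '==': partial quartet acc=0x500 -> emit 50; bytes_emitted=10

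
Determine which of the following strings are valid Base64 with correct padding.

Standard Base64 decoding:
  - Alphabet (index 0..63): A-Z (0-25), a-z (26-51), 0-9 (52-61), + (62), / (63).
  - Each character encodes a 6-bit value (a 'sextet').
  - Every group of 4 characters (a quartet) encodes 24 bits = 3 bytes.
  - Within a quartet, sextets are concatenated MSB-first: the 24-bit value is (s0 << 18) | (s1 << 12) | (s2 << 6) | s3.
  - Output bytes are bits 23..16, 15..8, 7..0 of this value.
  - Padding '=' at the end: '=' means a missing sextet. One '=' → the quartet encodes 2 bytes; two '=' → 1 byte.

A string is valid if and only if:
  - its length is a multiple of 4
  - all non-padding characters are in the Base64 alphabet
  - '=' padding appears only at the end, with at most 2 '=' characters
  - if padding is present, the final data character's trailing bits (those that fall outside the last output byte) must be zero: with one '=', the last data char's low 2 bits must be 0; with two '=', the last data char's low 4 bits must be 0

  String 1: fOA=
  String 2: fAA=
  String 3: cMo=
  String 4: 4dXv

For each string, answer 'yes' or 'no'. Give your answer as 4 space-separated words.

Answer: yes yes yes yes

Derivation:
String 1: 'fOA=' → valid
String 2: 'fAA=' → valid
String 3: 'cMo=' → valid
String 4: '4dXv' → valid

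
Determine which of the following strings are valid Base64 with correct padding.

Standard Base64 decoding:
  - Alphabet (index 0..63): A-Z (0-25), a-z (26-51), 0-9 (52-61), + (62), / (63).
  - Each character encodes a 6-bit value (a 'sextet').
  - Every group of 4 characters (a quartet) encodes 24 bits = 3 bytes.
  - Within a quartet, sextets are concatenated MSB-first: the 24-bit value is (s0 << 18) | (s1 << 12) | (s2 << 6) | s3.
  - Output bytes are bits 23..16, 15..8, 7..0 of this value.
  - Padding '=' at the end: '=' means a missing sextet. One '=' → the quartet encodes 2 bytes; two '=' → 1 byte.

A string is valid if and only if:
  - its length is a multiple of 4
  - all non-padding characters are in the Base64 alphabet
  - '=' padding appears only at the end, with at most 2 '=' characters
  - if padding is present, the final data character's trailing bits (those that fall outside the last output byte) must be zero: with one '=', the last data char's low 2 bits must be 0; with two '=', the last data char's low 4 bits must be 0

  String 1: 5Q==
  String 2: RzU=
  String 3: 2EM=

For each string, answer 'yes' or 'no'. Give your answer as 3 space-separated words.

String 1: '5Q==' → valid
String 2: 'RzU=' → valid
String 3: '2EM=' → valid

Answer: yes yes yes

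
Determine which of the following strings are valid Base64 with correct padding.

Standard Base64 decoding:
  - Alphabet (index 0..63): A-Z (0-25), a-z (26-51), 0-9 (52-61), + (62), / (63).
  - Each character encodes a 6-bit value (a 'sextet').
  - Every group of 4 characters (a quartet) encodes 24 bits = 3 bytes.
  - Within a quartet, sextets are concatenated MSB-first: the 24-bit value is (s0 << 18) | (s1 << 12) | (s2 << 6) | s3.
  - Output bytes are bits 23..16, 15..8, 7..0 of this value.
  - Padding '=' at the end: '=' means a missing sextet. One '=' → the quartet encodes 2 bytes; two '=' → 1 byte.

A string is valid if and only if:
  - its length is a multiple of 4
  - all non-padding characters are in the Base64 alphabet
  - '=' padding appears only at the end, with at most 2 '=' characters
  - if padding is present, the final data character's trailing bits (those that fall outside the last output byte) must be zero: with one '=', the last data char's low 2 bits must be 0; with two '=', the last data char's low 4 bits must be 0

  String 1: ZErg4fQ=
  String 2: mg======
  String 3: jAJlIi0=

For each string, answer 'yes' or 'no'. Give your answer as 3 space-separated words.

String 1: 'ZErg4fQ=' → valid
String 2: 'mg======' → invalid (6 pad chars (max 2))
String 3: 'jAJlIi0=' → valid

Answer: yes no yes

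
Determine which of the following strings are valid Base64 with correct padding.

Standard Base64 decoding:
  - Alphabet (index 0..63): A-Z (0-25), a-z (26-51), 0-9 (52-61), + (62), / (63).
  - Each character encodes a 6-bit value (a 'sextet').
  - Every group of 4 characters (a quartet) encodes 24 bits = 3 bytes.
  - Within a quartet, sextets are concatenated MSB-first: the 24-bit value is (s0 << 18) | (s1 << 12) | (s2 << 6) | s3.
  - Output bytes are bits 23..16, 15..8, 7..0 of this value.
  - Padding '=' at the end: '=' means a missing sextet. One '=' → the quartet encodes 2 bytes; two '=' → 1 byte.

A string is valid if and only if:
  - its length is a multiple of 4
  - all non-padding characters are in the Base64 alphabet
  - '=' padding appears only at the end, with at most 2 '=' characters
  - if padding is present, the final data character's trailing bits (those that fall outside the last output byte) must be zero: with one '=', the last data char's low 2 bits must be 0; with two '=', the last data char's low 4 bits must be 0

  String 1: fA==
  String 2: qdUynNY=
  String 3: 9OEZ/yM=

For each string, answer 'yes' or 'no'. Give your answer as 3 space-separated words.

Answer: yes yes yes

Derivation:
String 1: 'fA==' → valid
String 2: 'qdUynNY=' → valid
String 3: '9OEZ/yM=' → valid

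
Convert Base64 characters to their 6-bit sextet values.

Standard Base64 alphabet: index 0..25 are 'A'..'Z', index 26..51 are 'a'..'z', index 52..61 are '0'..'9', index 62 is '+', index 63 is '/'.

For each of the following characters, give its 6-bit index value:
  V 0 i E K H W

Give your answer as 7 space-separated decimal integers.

'V': A..Z range, ord('V') − ord('A') = 21
'0': 0..9 range, 52 + ord('0') − ord('0') = 52
'i': a..z range, 26 + ord('i') − ord('a') = 34
'E': A..Z range, ord('E') − ord('A') = 4
'K': A..Z range, ord('K') − ord('A') = 10
'H': A..Z range, ord('H') − ord('A') = 7
'W': A..Z range, ord('W') − ord('A') = 22

Answer: 21 52 34 4 10 7 22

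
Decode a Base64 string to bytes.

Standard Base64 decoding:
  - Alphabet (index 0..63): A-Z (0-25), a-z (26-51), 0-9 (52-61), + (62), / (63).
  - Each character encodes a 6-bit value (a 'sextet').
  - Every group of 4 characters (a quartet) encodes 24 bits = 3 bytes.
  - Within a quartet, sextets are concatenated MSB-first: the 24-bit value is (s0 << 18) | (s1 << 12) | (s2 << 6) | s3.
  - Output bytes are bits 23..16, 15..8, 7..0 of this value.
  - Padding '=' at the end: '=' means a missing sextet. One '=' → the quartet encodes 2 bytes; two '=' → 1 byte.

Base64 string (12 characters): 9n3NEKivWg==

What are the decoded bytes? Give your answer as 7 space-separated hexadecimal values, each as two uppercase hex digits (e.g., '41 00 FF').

Answer: F6 7D CD 10 A8 AF 5A

Derivation:
After char 0 ('9'=61): chars_in_quartet=1 acc=0x3D bytes_emitted=0
After char 1 ('n'=39): chars_in_quartet=2 acc=0xF67 bytes_emitted=0
After char 2 ('3'=55): chars_in_quartet=3 acc=0x3D9F7 bytes_emitted=0
After char 3 ('N'=13): chars_in_quartet=4 acc=0xF67DCD -> emit F6 7D CD, reset; bytes_emitted=3
After char 4 ('E'=4): chars_in_quartet=1 acc=0x4 bytes_emitted=3
After char 5 ('K'=10): chars_in_quartet=2 acc=0x10A bytes_emitted=3
After char 6 ('i'=34): chars_in_quartet=3 acc=0x42A2 bytes_emitted=3
After char 7 ('v'=47): chars_in_quartet=4 acc=0x10A8AF -> emit 10 A8 AF, reset; bytes_emitted=6
After char 8 ('W'=22): chars_in_quartet=1 acc=0x16 bytes_emitted=6
After char 9 ('g'=32): chars_in_quartet=2 acc=0x5A0 bytes_emitted=6
Padding '==': partial quartet acc=0x5A0 -> emit 5A; bytes_emitted=7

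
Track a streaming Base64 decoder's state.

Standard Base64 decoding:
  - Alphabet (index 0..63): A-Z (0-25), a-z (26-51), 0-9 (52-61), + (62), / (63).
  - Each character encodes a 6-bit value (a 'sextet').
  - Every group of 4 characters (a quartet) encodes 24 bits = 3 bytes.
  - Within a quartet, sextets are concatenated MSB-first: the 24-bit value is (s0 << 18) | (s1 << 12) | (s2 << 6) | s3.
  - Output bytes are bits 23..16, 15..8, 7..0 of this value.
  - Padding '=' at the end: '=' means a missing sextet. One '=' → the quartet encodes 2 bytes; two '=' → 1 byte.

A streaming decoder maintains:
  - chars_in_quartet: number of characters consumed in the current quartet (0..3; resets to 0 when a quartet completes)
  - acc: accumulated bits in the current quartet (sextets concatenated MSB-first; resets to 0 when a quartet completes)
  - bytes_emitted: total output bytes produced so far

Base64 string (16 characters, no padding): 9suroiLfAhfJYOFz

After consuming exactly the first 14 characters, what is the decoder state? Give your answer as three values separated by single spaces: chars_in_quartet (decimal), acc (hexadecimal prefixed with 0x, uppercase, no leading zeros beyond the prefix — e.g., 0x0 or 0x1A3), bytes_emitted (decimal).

Answer: 2 0x60E 9

Derivation:
After char 0 ('9'=61): chars_in_quartet=1 acc=0x3D bytes_emitted=0
After char 1 ('s'=44): chars_in_quartet=2 acc=0xF6C bytes_emitted=0
After char 2 ('u'=46): chars_in_quartet=3 acc=0x3DB2E bytes_emitted=0
After char 3 ('r'=43): chars_in_quartet=4 acc=0xF6CBAB -> emit F6 CB AB, reset; bytes_emitted=3
After char 4 ('o'=40): chars_in_quartet=1 acc=0x28 bytes_emitted=3
After char 5 ('i'=34): chars_in_quartet=2 acc=0xA22 bytes_emitted=3
After char 6 ('L'=11): chars_in_quartet=3 acc=0x2888B bytes_emitted=3
After char 7 ('f'=31): chars_in_quartet=4 acc=0xA222DF -> emit A2 22 DF, reset; bytes_emitted=6
After char 8 ('A'=0): chars_in_quartet=1 acc=0x0 bytes_emitted=6
After char 9 ('h'=33): chars_in_quartet=2 acc=0x21 bytes_emitted=6
After char 10 ('f'=31): chars_in_quartet=3 acc=0x85F bytes_emitted=6
After char 11 ('J'=9): chars_in_quartet=4 acc=0x217C9 -> emit 02 17 C9, reset; bytes_emitted=9
After char 12 ('Y'=24): chars_in_quartet=1 acc=0x18 bytes_emitted=9
After char 13 ('O'=14): chars_in_quartet=2 acc=0x60E bytes_emitted=9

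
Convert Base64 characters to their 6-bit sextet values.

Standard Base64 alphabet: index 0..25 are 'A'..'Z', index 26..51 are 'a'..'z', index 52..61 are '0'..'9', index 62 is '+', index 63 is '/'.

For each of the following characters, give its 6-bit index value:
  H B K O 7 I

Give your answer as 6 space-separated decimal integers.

'H': A..Z range, ord('H') − ord('A') = 7
'B': A..Z range, ord('B') − ord('A') = 1
'K': A..Z range, ord('K') − ord('A') = 10
'O': A..Z range, ord('O') − ord('A') = 14
'7': 0..9 range, 52 + ord('7') − ord('0') = 59
'I': A..Z range, ord('I') − ord('A') = 8

Answer: 7 1 10 14 59 8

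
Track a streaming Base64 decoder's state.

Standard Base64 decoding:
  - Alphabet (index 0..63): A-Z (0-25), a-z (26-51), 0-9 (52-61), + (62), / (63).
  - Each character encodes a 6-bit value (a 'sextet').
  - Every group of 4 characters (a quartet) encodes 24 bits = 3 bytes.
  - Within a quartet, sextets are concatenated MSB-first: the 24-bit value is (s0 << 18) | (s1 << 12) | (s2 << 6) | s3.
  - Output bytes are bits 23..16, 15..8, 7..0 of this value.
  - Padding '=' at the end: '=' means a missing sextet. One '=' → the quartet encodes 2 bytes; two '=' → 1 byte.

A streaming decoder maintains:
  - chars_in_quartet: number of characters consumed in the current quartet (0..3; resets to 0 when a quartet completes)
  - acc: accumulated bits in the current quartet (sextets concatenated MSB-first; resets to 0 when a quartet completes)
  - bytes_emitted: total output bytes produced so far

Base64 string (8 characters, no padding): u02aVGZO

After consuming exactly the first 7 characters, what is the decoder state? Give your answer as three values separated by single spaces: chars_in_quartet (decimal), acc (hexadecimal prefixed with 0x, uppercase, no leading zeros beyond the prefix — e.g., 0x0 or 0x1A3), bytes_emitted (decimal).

Answer: 3 0x15199 3

Derivation:
After char 0 ('u'=46): chars_in_quartet=1 acc=0x2E bytes_emitted=0
After char 1 ('0'=52): chars_in_quartet=2 acc=0xBB4 bytes_emitted=0
After char 2 ('2'=54): chars_in_quartet=3 acc=0x2ED36 bytes_emitted=0
After char 3 ('a'=26): chars_in_quartet=4 acc=0xBB4D9A -> emit BB 4D 9A, reset; bytes_emitted=3
After char 4 ('V'=21): chars_in_quartet=1 acc=0x15 bytes_emitted=3
After char 5 ('G'=6): chars_in_quartet=2 acc=0x546 bytes_emitted=3
After char 6 ('Z'=25): chars_in_quartet=3 acc=0x15199 bytes_emitted=3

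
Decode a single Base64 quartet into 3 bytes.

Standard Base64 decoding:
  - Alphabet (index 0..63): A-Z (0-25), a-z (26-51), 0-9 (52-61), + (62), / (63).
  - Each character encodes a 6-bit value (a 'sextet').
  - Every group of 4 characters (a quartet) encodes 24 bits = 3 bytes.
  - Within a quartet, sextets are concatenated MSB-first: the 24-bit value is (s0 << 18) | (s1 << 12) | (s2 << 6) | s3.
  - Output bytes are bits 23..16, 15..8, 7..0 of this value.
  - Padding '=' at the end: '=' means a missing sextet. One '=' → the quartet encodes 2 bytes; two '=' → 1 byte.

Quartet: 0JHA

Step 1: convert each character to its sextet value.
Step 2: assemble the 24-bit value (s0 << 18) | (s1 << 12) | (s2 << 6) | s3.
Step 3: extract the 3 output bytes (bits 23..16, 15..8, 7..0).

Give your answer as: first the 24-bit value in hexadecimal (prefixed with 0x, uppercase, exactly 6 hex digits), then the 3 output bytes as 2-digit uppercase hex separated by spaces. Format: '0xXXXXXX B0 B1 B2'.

Sextets: 0=52, J=9, H=7, A=0
24-bit: (52<<18) | (9<<12) | (7<<6) | 0
      = 0xD00000 | 0x009000 | 0x0001C0 | 0x000000
      = 0xD091C0
Bytes: (v>>16)&0xFF=D0, (v>>8)&0xFF=91, v&0xFF=C0

Answer: 0xD091C0 D0 91 C0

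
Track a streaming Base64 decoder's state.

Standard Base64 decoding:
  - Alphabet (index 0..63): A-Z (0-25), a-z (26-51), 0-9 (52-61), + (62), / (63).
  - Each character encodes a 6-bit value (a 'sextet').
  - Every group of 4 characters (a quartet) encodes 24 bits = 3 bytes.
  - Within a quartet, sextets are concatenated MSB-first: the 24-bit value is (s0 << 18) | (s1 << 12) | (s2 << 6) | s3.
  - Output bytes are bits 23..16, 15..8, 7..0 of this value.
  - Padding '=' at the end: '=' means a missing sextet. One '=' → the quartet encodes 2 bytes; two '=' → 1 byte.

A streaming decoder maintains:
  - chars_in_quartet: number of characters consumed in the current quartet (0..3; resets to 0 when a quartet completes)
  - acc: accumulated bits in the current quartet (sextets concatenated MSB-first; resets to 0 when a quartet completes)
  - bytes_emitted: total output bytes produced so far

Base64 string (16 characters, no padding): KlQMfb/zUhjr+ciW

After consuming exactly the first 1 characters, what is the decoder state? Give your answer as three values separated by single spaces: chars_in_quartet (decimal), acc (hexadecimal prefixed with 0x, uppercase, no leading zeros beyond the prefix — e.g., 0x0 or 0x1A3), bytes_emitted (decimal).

Answer: 1 0xA 0

Derivation:
After char 0 ('K'=10): chars_in_quartet=1 acc=0xA bytes_emitted=0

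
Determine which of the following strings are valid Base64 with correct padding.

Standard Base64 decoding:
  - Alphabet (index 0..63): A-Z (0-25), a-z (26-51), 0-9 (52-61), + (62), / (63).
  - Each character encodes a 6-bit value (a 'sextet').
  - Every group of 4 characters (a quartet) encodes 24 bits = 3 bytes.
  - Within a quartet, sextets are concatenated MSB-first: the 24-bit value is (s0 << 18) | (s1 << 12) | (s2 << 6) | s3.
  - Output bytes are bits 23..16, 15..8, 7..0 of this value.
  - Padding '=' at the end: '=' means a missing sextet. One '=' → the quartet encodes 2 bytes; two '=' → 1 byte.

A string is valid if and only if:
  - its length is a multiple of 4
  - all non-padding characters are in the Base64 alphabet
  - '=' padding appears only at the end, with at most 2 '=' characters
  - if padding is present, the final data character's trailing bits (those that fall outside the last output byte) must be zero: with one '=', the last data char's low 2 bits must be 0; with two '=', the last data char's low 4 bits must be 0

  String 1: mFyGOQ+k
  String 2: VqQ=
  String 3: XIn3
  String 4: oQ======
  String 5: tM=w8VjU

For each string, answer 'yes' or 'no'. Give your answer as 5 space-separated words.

Answer: yes yes yes no no

Derivation:
String 1: 'mFyGOQ+k' → valid
String 2: 'VqQ=' → valid
String 3: 'XIn3' → valid
String 4: 'oQ======' → invalid (6 pad chars (max 2))
String 5: 'tM=w8VjU' → invalid (bad char(s): ['=']; '=' in middle)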